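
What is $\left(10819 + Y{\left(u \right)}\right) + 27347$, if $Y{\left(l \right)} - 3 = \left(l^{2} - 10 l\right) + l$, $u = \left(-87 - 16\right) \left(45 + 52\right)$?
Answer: $99948169$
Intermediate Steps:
$u = -9991$ ($u = \left(-103\right) 97 = -9991$)
$Y{\left(l \right)} = 3 + l^{2} - 9 l$ ($Y{\left(l \right)} = 3 + \left(\left(l^{2} - 10 l\right) + l\right) = 3 + \left(l^{2} - 9 l\right) = 3 + l^{2} - 9 l$)
$\left(10819 + Y{\left(u \right)}\right) + 27347 = \left(10819 + \left(3 + \left(-9991\right)^{2} - -89919\right)\right) + 27347 = \left(10819 + \left(3 + 99820081 + 89919\right)\right) + 27347 = \left(10819 + 99910003\right) + 27347 = 99920822 + 27347 = 99948169$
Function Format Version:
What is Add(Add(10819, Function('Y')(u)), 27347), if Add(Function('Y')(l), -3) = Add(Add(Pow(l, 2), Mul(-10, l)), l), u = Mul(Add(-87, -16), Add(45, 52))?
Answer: 99948169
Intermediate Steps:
u = -9991 (u = Mul(-103, 97) = -9991)
Function('Y')(l) = Add(3, Pow(l, 2), Mul(-9, l)) (Function('Y')(l) = Add(3, Add(Add(Pow(l, 2), Mul(-10, l)), l)) = Add(3, Add(Pow(l, 2), Mul(-9, l))) = Add(3, Pow(l, 2), Mul(-9, l)))
Add(Add(10819, Function('Y')(u)), 27347) = Add(Add(10819, Add(3, Pow(-9991, 2), Mul(-9, -9991))), 27347) = Add(Add(10819, Add(3, 99820081, 89919)), 27347) = Add(Add(10819, 99910003), 27347) = Add(99920822, 27347) = 99948169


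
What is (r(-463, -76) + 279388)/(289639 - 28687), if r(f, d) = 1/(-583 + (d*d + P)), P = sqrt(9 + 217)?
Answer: 7534262627117/7037098585896 - sqrt(226)/7037098585896 ≈ 1.0706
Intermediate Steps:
P = sqrt(226) ≈ 15.033
r(f, d) = 1/(-583 + sqrt(226) + d**2) (r(f, d) = 1/(-583 + (d*d + sqrt(226))) = 1/(-583 + (d**2 + sqrt(226))) = 1/(-583 + (sqrt(226) + d**2)) = 1/(-583 + sqrt(226) + d**2))
(r(-463, -76) + 279388)/(289639 - 28687) = (1/(-583 + sqrt(226) + (-76)**2) + 279388)/(289639 - 28687) = (1/(-583 + sqrt(226) + 5776) + 279388)/260952 = (1/(5193 + sqrt(226)) + 279388)*(1/260952) = (279388 + 1/(5193 + sqrt(226)))*(1/260952) = 69847/65238 + 1/(260952*(5193 + sqrt(226)))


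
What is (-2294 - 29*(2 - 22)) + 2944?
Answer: 1230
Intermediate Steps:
(-2294 - 29*(2 - 22)) + 2944 = (-2294 - 29*(-20)) + 2944 = (-2294 + 580) + 2944 = -1714 + 2944 = 1230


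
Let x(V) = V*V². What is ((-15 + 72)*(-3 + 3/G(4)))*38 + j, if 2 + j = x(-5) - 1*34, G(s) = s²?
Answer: -50023/8 ≈ -6252.9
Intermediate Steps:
x(V) = V³
j = -161 (j = -2 + ((-5)³ - 1*34) = -2 + (-125 - 34) = -2 - 159 = -161)
((-15 + 72)*(-3 + 3/G(4)))*38 + j = ((-15 + 72)*(-3 + 3/(4²)))*38 - 161 = (57*(-3 + 3/16))*38 - 161 = (57*(-45/16))*38 - 161 = -2565/16*38 - 161 = -48735/8 - 161 = -50023/8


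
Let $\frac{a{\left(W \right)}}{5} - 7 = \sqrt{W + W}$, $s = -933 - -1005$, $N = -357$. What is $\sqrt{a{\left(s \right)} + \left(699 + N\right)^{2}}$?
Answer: $\sqrt{117059} \approx 342.14$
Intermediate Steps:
$s = 72$ ($s = -933 + 1005 = 72$)
$a{\left(W \right)} = 35 + 5 \sqrt{2} \sqrt{W}$ ($a{\left(W \right)} = 35 + 5 \sqrt{W + W} = 35 + 5 \sqrt{2 W} = 35 + 5 \sqrt{2} \sqrt{W}$)
$\sqrt{a{\left(s \right)} + \left(699 + N\right)^{2}} = \sqrt{\left(35 + 5 \sqrt{2} \sqrt{72}\right) + \left(699 - 357\right)^{2}} = \sqrt{\left(35 + 5 \sqrt{2} \cdot 6 \sqrt{2}\right) + 342^{2}} = \sqrt{\left(35 + 60\right) + 116964} = \sqrt{95 + 116964} = \sqrt{117059}$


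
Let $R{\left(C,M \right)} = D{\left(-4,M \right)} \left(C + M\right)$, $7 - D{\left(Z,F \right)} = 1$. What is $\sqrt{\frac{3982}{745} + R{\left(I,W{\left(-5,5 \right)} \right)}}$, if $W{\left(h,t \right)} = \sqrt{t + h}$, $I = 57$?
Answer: $\frac{2 \sqrt{48196285}}{745} \approx 18.637$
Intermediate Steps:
$D{\left(Z,F \right)} = 6$ ($D{\left(Z,F \right)} = 7 - 1 = 6$)
$W{\left(h,t \right)} = \sqrt{h + t}$
$R{\left(C,M \right)} = 6 C + 6 M$ ($R{\left(C,M \right)} = 6 \left(C + M\right) = 6 C + 6 M$)
$\sqrt{\frac{3982}{745} + R{\left(I,W{\left(-5,5 \right)} \right)}} = \sqrt{\frac{3982}{745} + \left(6 \cdot 57 + 6 \sqrt{-5 + 5}\right)} = \sqrt{3982 \cdot \frac{1}{745} + \left(342 + 6 \sqrt{0}\right)} = \sqrt{\frac{3982}{745} + \left(342 + 6 \cdot 0\right)} = \sqrt{\frac{3982}{745} + \left(342 + 0\right)} = \sqrt{\frac{3982}{745} + 342} = \sqrt{\frac{258772}{745}} = \frac{2 \sqrt{48196285}}{745}$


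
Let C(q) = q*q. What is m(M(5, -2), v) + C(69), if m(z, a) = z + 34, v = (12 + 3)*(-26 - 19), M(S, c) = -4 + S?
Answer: 4796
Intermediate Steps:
C(q) = q**2
v = -675 (v = 15*(-45) = -675)
m(z, a) = 34 + z
m(M(5, -2), v) + C(69) = (34 + (-4 + 5)) + 69**2 = (34 + 1) + 4761 = 35 + 4761 = 4796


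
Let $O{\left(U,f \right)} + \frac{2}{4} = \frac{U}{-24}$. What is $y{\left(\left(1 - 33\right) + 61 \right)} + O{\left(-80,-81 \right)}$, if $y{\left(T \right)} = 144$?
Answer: $\frac{881}{6} \approx 146.83$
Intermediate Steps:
$O{\left(U,f \right)} = - \frac{1}{2} - \frac{U}{24}$ ($O{\left(U,f \right)} = - \frac{1}{2} + \frac{U}{-24} = - \frac{1}{2} + U \left(- \frac{1}{24}\right) = - \frac{1}{2} - \frac{U}{24}$)
$y{\left(\left(1 - 33\right) + 61 \right)} + O{\left(-80,-81 \right)} = 144 - - \frac{17}{6} = 144 + \left(- \frac{1}{2} + \frac{10}{3}\right) = 144 + \frac{17}{6} = \frac{881}{6}$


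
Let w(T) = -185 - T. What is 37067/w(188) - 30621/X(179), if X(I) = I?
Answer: -18056626/66767 ≈ -270.44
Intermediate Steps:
37067/w(188) - 30621/X(179) = 37067/(-185 - 1*188) - 30621/179 = 37067/(-185 - 188) - 30621*1/179 = 37067/(-373) - 30621/179 = 37067*(-1/373) - 30621/179 = -37067/373 - 30621/179 = -18056626/66767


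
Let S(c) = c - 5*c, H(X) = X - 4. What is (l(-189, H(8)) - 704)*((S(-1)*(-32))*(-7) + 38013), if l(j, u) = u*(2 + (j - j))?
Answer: -27080664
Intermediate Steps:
H(X) = -4 + X
l(j, u) = 2*u (l(j, u) = u*(2 + 0) = u*2 = 2*u)
S(c) = -4*c
(l(-189, H(8)) - 704)*((S(-1)*(-32))*(-7) + 38013) = (2*(-4 + 8) - 704)*((-4*(-1)*(-32))*(-7) + 38013) = (2*4 - 704)*((4*(-32))*(-7) + 38013) = (8 - 704)*(-128*(-7) + 38013) = -696*(896 + 38013) = -696*38909 = -27080664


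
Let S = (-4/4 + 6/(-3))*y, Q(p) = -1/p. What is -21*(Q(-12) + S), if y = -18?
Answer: -4543/4 ≈ -1135.8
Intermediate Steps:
S = 54 (S = (-4/4 + 6/(-3))*(-18) = (-4*1/4 + 6*(-1/3))*(-18) = (-1 - 2)*(-18) = -3*(-18) = 54)
-21*(Q(-12) + S) = -21*(-1/(-12) + 54) = -21*(-1*(-1/12) + 54) = -21*(1/12 + 54) = -21*649/12 = -4543/4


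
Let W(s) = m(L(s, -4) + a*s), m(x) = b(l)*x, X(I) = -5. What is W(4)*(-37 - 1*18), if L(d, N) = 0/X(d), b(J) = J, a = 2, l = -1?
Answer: 440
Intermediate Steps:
L(d, N) = 0 (L(d, N) = 0/(-5) = 0*(-⅕) = 0)
m(x) = -x
W(s) = -2*s (W(s) = -(0 + 2*s) = -2*s)
W(4)*(-37 - 1*18) = (-2*4)*(-37 - 1*18) = -8*(-37 - 18) = -8*(-55) = 440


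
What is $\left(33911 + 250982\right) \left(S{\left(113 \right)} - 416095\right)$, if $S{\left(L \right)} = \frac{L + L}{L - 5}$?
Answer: $- \frac{6401265660181}{54} \approx -1.1854 \cdot 10^{11}$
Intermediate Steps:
$S{\left(L \right)} = \frac{2 L}{-5 + L}$
$\left(33911 + 250982\right) \left(S{\left(113 \right)} - 416095\right) = \left(33911 + 250982\right) \left(2 \cdot 113 \frac{1}{-5 + 113} - 416095\right) = 284893 \left(2 \cdot 113 \cdot \frac{1}{108} - 416095\right) = 284893 \left(\frac{113}{54} - 416095\right) = 284893 \left(- \frac{22469017}{54}\right) = - \frac{6401265660181}{54}$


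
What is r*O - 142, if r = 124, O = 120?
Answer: 14738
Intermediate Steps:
r*O - 142 = 124*120 - 142 = 14880 - 142 = 14738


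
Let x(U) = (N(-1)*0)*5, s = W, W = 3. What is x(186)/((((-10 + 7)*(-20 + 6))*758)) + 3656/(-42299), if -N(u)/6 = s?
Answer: -3656/42299 ≈ -0.086432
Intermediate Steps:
s = 3
N(u) = -18 (N(u) = -6*3 = -18)
x(U) = 0 (x(U) = -18*0*5 = 0*5 = 0)
x(186)/((((-10 + 7)*(-20 + 6))*758)) + 3656/(-42299) = 0/((((-10 + 7)*(-20 + 6))*758)) + 3656/(-42299) = 0/((-3*(-14)*758)) + 3656*(-1/42299) = 0/((42*758)) - 3656/42299 = 0/31836 - 3656/42299 = 0*(1/31836) - 3656/42299 = 0 - 3656/42299 = -3656/42299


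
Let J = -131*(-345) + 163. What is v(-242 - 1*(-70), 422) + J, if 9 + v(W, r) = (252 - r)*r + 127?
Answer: -26264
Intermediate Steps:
J = 45358 (J = 45195 + 163 = 45358)
v(W, r) = 118 + r*(252 - r) (v(W, r) = -9 + ((252 - r)*r + 127) = -9 + (r*(252 - r) + 127) = -9 + (127 + r*(252 - r)) = 118 + r*(252 - r))
v(-242 - 1*(-70), 422) + J = (118 - 1*422² + 252*422) + 45358 = (118 - 1*178084 + 106344) + 45358 = (118 - 178084 + 106344) + 45358 = -71622 + 45358 = -26264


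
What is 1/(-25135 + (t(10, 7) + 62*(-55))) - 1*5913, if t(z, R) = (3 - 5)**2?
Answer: -168762934/28541 ≈ -5913.0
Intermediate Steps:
t(z, R) = 4 (t(z, R) = (-2)**2 = 4)
1/(-25135 + (t(10, 7) + 62*(-55))) - 1*5913 = 1/(-25135 + (4 + 62*(-55))) - 1*5913 = 1/(-25135 + (4 - 3410)) - 5913 = 1/(-25135 - 3406) - 5913 = 1/(-28541) - 5913 = -1/28541 - 5913 = -168762934/28541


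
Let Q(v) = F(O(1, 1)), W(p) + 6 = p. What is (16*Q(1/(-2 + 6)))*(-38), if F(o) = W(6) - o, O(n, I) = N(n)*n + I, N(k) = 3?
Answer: 2432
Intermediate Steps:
W(p) = -6 + p
O(n, I) = I + 3*n (O(n, I) = 3*n + I = I + 3*n)
F(o) = -o (F(o) = (-6 + 6) - o = 0 - o = -o)
Q(v) = -4 (Q(v) = -(1 + 3*1) = -(1 + 3) = -1*4 = -4)
(16*Q(1/(-2 + 6)))*(-38) = (16*(-4))*(-38) = -64*(-38) = 2432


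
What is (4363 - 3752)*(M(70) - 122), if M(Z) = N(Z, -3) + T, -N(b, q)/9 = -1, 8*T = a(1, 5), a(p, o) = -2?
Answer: -276783/4 ≈ -69196.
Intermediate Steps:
T = -¼ (T = (⅛)*(-2) = -¼ ≈ -0.25000)
N(b, q) = 9 (N(b, q) = -9*(-1) = 9)
M(Z) = 35/4 (M(Z) = 9 - ¼ = 35/4)
(4363 - 3752)*(M(70) - 122) = (4363 - 3752)*(35/4 - 122) = 611*(-453/4) = -276783/4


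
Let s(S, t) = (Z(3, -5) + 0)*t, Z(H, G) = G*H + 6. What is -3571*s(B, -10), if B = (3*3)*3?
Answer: -321390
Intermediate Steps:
Z(H, G) = 6 + G*H
B = 27 (B = 9*3 = 27)
s(S, t) = -9*t (s(S, t) = ((6 - 5*3) + 0)*t = ((6 - 15) + 0)*t = (-9 + 0)*t = -9*t)
-3571*s(B, -10) = -(-32139)*(-10) = -3571*90 = -321390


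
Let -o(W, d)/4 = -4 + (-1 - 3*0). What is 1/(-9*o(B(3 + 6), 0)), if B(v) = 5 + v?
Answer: -1/180 ≈ -0.0055556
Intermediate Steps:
o(W, d) = 20 (o(W, d) = -4*(-4 + (-1 - 3*0)) = -4*(-4 + (-1 + 0)) = -4*(-4 - 1) = -4*(-5) = 20)
1/(-9*o(B(3 + 6), 0)) = 1/(-9*20) = 1/(-180) = -1/180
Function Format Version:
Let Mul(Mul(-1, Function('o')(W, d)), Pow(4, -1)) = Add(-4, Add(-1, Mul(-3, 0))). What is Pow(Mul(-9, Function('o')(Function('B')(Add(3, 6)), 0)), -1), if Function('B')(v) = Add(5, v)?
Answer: Rational(-1, 180) ≈ -0.0055556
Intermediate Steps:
Function('o')(W, d) = 20 (Function('o')(W, d) = Mul(-4, Add(-4, Add(-1, Mul(-3, 0)))) = Mul(-4, Add(-4, Add(-1, 0))) = Mul(-4, Add(-4, -1)) = Mul(-4, -5) = 20)
Pow(Mul(-9, Function('o')(Function('B')(Add(3, 6)), 0)), -1) = Pow(Mul(-9, 20), -1) = Pow(-180, -1) = Rational(-1, 180)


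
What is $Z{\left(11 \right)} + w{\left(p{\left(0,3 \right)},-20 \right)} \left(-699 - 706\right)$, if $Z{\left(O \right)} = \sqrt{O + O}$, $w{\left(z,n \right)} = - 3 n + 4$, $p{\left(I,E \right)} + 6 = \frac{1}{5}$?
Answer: $-89920 + \sqrt{22} \approx -89915.0$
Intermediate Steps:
$p{\left(I,E \right)} = - \frac{29}{5}$ ($p{\left(I,E \right)} = -6 + \frac{1}{5} = - \frac{29}{5}$)
$w{\left(z,n \right)} = 4 - 3 n$
$Z{\left(O \right)} = \sqrt{2} \sqrt{O}$ ($Z{\left(O \right)} = \sqrt{2 O} = \sqrt{2} \sqrt{O}$)
$Z{\left(11 \right)} + w{\left(p{\left(0,3 \right)},-20 \right)} \left(-699 - 706\right) = \sqrt{2} \sqrt{11} + \left(4 - -60\right) \left(-699 - 706\right) = \sqrt{22} + \left(4 + 60\right) \left(-699 - 706\right) = \sqrt{22} + 64 \left(-1405\right) = \sqrt{22} - 89920 = -89920 + \sqrt{22}$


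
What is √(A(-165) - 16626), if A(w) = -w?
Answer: 3*I*√1829 ≈ 128.3*I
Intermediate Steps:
√(A(-165) - 16626) = √(-1*(-165) - 16626) = √(165 - 16626) = √(-16461) = 3*I*√1829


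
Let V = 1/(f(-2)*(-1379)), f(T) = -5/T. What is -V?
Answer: 2/6895 ≈ 0.00029007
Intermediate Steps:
V = -2/6895 (V = 1/(-5/(-2)*(-1379)) = -1/1379/(-5*(-1/2)) = -1/1379/(5/2) = (2/5)*(-1/1379) = -2/6895 ≈ -0.00029007)
-V = -1*(-2/6895) = 2/6895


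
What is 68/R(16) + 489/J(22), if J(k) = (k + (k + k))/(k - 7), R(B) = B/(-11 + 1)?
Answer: 755/11 ≈ 68.636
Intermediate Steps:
R(B) = -B/10 (R(B) = B/(-10) = -B/10)
J(k) = 3*k/(-7 + k) (J(k) = (k + 2*k)/(-7 + k) = (3*k)/(-7 + k) = 3*k/(-7 + k))
68/R(16) + 489/J(22) = 68/((-1/10*16)) + 489/((3*22/(-7 + 22))) = 68/(-8/5) + 489/((3*22/15)) = 68*(-5/8) + 489/((3*22*(1/15))) = -85/2 + 489/(22/5) = -85/2 + 489*(5/22) = -85/2 + 2445/22 = 755/11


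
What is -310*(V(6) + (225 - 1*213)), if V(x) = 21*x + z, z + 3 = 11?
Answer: -45260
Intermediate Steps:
z = 8 (z = -3 + 11 = 8)
V(x) = 8 + 21*x (V(x) = 21*x + 8 = 8 + 21*x)
-310*(V(6) + (225 - 1*213)) = -310*((8 + 21*6) + (225 - 1*213)) = -310*((8 + 126) + (225 - 213)) = -310*(134 + 12) = -310*146 = -45260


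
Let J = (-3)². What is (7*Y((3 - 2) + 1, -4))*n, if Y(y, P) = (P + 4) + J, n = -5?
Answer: -315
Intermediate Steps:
J = 9
Y(y, P) = 13 + P (Y(y, P) = (P + 4) + 9 = (4 + P) + 9 = 13 + P)
(7*Y((3 - 2) + 1, -4))*n = (7*(13 - 4))*(-5) = (7*9)*(-5) = 63*(-5) = -315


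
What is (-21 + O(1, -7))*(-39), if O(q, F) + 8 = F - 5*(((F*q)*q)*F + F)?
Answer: 9594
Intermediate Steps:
O(q, F) = -8 - 4*F - 5*F²*q² (O(q, F) = -8 + (F - 5*(((F*q)*q)*F + F)) = -8 + (F - 5*((F*q²)*F + F)) = -8 + (F - 5*(F²*q² + F)) = -8 + (F - 5*(F + F²*q²)) = -8 + (F + (-5*F - 5*F²*q²)) = -8 + (-4*F - 5*F²*q²) = -8 - 4*F - 5*F²*q²)
(-21 + O(1, -7))*(-39) = (-21 + (-8 - 4*(-7) - 5*(-7)²*1²))*(-39) = (-21 + (-8 + 28 - 5*49*1))*(-39) = (-21 + (-8 + 28 - 245))*(-39) = (-21 - 225)*(-39) = -246*(-39) = 9594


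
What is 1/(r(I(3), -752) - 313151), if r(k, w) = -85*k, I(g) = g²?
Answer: -1/313916 ≈ -3.1856e-6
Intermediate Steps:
1/(r(I(3), -752) - 313151) = 1/(-85*3² - 313151) = 1/(-85*9 - 313151) = 1/(-765 - 313151) = 1/(-313916) = -1/313916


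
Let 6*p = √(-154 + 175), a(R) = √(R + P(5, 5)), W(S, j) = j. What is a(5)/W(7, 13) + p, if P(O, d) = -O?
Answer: √21/6 ≈ 0.76376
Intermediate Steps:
a(R) = √(-5 + R) (a(R) = √(R - 1*5) = √(R - 5) = √(-5 + R))
p = √21/6 (p = √(-154 + 175)/6 = √21/6 ≈ 0.76376)
a(5)/W(7, 13) + p = √(-5 + 5)/13 + √21/6 = √0*(1/13) + √21/6 = 0*(1/13) + √21/6 = 0 + √21/6 = √21/6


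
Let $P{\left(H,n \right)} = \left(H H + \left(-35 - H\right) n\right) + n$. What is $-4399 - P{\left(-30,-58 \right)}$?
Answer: $-5531$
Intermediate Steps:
$P{\left(H,n \right)} = n + H^{2} + n \left(-35 - H\right)$ ($P{\left(H,n \right)} = \left(H^{2} + n \left(-35 - H\right)\right) + n = n + H^{2} + n \left(-35 - H\right)$)
$-4399 - P{\left(-30,-58 \right)} = -4399 - \left(\left(-30\right)^{2} - -1972 - \left(-30\right) \left(-58\right)\right) = -4399 - \left(900 + 1972 - 1740\right) = -4399 - 1132 = -5531$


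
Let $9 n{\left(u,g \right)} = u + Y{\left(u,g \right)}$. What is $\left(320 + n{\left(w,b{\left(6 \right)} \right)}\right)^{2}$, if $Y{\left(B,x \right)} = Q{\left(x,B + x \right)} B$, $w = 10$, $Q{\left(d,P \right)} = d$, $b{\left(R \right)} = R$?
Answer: $\frac{8702500}{81} \approx 1.0744 \cdot 10^{5}$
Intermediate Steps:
$Y{\left(B,x \right)} = B x$ ($Y{\left(B,x \right)} = x B = B x$)
$n{\left(u,g \right)} = \frac{u}{9} + \frac{g u}{9}$ ($n{\left(u,g \right)} = \frac{u + u g}{9} = \frac{u + g u}{9} = \frac{u}{9} + \frac{g u}{9}$)
$\left(320 + n{\left(w,b{\left(6 \right)} \right)}\right)^{2} = \left(320 + \frac{1}{9} \cdot 10 \left(1 + 6\right)\right)^{2} = \left(320 + \frac{1}{9} \cdot 10 \cdot 7\right)^{2} = \left(320 + \frac{70}{9}\right)^{2} = \left(\frac{2950}{9}\right)^{2} = \frac{8702500}{81}$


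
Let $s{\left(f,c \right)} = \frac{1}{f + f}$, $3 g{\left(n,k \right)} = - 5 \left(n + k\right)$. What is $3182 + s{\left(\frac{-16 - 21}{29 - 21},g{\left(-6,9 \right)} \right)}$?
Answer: $\frac{117730}{37} \approx 3181.9$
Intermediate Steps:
$g{\left(n,k \right)} = - \frac{5 k}{3} - \frac{5 n}{3}$ ($g{\left(n,k \right)} = \frac{\left(-5\right) \left(n + k\right)}{3} = \frac{\left(-5\right) \left(k + n\right)}{3} = \frac{- 5 k - 5 n}{3} = - \frac{5 k}{3} - \frac{5 n}{3}$)
$s{\left(f,c \right)} = \frac{1}{2 f}$
$3182 + s{\left(\frac{-16 - 21}{29 - 21},g{\left(-6,9 \right)} \right)} = 3182 + \frac{1}{2 \frac{-16 - 21}{29 - 21}} = 3182 + \frac{1}{2 \left(- \frac{37}{8}\right)} = 3182 + \frac{1}{2} \left(- \frac{8}{37}\right) = 3182 - \frac{4}{37} = \frac{117730}{37}$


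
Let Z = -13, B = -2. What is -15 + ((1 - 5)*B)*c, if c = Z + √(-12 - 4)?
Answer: -119 + 32*I ≈ -119.0 + 32.0*I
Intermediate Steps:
c = -13 + 4*I (c = -13 + √(-12 - 4) = -13 + √(-16) = -13 + 4*I ≈ -13.0 + 4.0*I)
-15 + ((1 - 5)*B)*c = -15 + ((1 - 5)*(-2))*(-13 + 4*I) = -15 + (-4*(-2))*(-13 + 4*I) = -15 + 8*(-13 + 4*I) = -15 + (-104 + 32*I) = -119 + 32*I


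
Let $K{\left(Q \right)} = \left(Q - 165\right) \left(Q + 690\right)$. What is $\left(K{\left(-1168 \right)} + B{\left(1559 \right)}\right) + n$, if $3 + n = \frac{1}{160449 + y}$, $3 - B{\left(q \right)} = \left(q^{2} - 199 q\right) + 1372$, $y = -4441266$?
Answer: $- \frac{6354607425847}{4280817} \approx -1.4844 \cdot 10^{6}$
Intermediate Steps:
$K{\left(Q \right)} = \left(-165 + Q\right) \left(690 + Q\right)$
$B{\left(q \right)} = -1369 - q^{2} + 199 q$ ($B{\left(q \right)} = 3 - \left(\left(q^{2} - 199 q\right) + 1372\right) = 3 - \left(1372 + q^{2} - 199 q\right) = -1369 - q^{2} + 199 q$)
$n = - \frac{12842452}{4280817}$ ($n = -3 + \frac{1}{160449 - 4441266} = -3 + \frac{1}{-4280817} = -3 - \frac{1}{4280817} = - \frac{12842452}{4280817} \approx -3.0$)
$\left(K{\left(-1168 \right)} + B{\left(1559 \right)}\right) + n = \left(\left(-113850 + \left(-1168\right)^{2} + 525 \left(-1168\right)\right) - 2121609\right) - \frac{12842452}{4280817} = \left(\left(-113850 + 1364224 - 613200\right) - 2121609\right) - \frac{12842452}{4280817} = \left(637174 - 2121609\right) - \frac{12842452}{4280817} = -1484435 - \frac{12842452}{4280817} = - \frac{6354607425847}{4280817}$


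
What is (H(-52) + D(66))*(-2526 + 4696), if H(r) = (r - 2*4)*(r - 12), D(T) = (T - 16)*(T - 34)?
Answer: 11804800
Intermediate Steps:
D(T) = (-34 + T)*(-16 + T) (D(T) = (-16 + T)*(-34 + T) = (-34 + T)*(-16 + T))
H(r) = (-12 + r)*(-8 + r) (H(r) = (r - 8)*(-12 + r) = (-8 + r)*(-12 + r) = (-12 + r)*(-8 + r))
(H(-52) + D(66))*(-2526 + 4696) = ((96 + (-52)² - 20*(-52)) + (544 + 66² - 50*66))*(-2526 + 4696) = ((96 + 2704 + 1040) + (544 + 4356 - 3300))*2170 = (3840 + 1600)*2170 = 5440*2170 = 11804800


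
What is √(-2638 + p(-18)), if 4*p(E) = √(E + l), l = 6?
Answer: √(-10552 + 2*I*√3)/2 ≈ 0.0084307 + 51.361*I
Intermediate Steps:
p(E) = √(6 + E)/4 (p(E) = √(E + 6)/4 = √(6 + E)/4)
√(-2638 + p(-18)) = √(-2638 + √(6 - 18)/4) = √(-2638 + √(-12)/4) = √(-2638 + (2*I*√3)/4) = √(-2638 + I*√3/2)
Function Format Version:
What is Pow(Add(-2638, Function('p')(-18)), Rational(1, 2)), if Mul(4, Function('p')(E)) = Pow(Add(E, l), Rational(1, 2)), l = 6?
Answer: Mul(Rational(1, 2), Pow(Add(-10552, Mul(2, I, Pow(3, Rational(1, 2)))), Rational(1, 2))) ≈ Add(0.0084307, Mul(51.361, I))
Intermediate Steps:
Function('p')(E) = Mul(Rational(1, 4), Pow(Add(6, E), Rational(1, 2))) (Function('p')(E) = Mul(Rational(1, 4), Pow(Add(E, 6), Rational(1, 2))) = Mul(Rational(1, 4), Pow(Add(6, E), Rational(1, 2))))
Pow(Add(-2638, Function('p')(-18)), Rational(1, 2)) = Pow(Add(-2638, Mul(Rational(1, 4), Pow(Add(6, -18), Rational(1, 2)))), Rational(1, 2)) = Pow(Add(-2638, Mul(Rational(1, 4), Pow(-12, Rational(1, 2)))), Rational(1, 2)) = Pow(Add(-2638, Mul(Rational(1, 4), Mul(2, I, Pow(3, Rational(1, 2))))), Rational(1, 2)) = Pow(Add(-2638, Mul(Rational(1, 2), I, Pow(3, Rational(1, 2)))), Rational(1, 2))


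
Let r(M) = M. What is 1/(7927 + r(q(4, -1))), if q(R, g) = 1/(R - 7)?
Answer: 3/23780 ≈ 0.00012616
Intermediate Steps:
q(R, g) = 1/(-7 + R)
1/(7927 + r(q(4, -1))) = 1/(7927 + 1/(-7 + 4)) = 1/(7927 + 1/(-3)) = 1/(7927 - 1/3) = 1/(23780/3) = 3/23780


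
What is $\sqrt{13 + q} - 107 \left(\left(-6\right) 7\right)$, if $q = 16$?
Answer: $4494 + \sqrt{29} \approx 4499.4$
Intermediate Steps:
$\sqrt{13 + q} - 107 \left(\left(-6\right) 7\right) = \sqrt{13 + 16} - 107 \left(\left(-6\right) 7\right) = \sqrt{29} - -4494 = \sqrt{29} + 4494 = 4494 + \sqrt{29}$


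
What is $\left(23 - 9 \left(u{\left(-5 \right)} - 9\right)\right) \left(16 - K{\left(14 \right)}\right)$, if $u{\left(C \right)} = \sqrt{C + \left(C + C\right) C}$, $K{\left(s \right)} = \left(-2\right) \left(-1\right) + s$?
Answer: $0$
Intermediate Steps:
$K{\left(s \right)} = 2 + s$
$u{\left(C \right)} = \sqrt{C + 2 C^{2}}$ ($u{\left(C \right)} = \sqrt{C + 2 C C} = \sqrt{C + 2 C^{2}}$)
$\left(23 - 9 \left(u{\left(-5 \right)} - 9\right)\right) \left(16 - K{\left(14 \right)}\right) = \left(23 - 9 \left(\sqrt{- 5 \left(1 + 2 \left(-5\right)\right)} - 9\right)\right) \left(16 - \left(2 + 14\right)\right) = \left(23 - 9 \left(\sqrt{- 5 \left(1 - 10\right)} - 9\right)\right) \left(16 - 16\right) = \left(23 - 9 \left(\sqrt{\left(-5\right) \left(-9\right)} - 9\right)\right) \left(16 - 16\right) = \left(23 - 9 \left(\sqrt{45} - 9\right)\right) 0 = \left(23 - 9 \left(3 \sqrt{5} - 9\right)\right) 0 = \left(23 - 9 \left(-9 + 3 \sqrt{5}\right)\right) 0 = \left(23 + \left(81 - 27 \sqrt{5}\right)\right) 0 = \left(104 - 27 \sqrt{5}\right) 0 = 0$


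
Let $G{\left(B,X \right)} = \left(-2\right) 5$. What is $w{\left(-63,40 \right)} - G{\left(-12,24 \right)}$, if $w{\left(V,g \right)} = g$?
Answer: $50$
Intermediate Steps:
$G{\left(B,X \right)} = -10$
$w{\left(-63,40 \right)} - G{\left(-12,24 \right)} = 40 - -10 = 40 + 10 = 50$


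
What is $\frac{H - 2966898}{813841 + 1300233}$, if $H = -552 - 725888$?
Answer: $- \frac{1846669}{1057037} \approx -1.747$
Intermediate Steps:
$H = -726440$ ($H = -552 - 725888 = -726440$)
$\frac{H - 2966898}{813841 + 1300233} = \frac{-726440 - 2966898}{813841 + 1300233} = - \frac{3693338}{2114074} = \left(-3693338\right) \frac{1}{2114074} = - \frac{1846669}{1057037}$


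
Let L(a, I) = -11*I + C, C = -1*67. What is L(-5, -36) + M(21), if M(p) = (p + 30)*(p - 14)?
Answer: 686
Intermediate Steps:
C = -67
M(p) = (-14 + p)*(30 + p) (M(p) = (30 + p)*(-14 + p) = (-14 + p)*(30 + p))
L(a, I) = -67 - 11*I (L(a, I) = -11*I - 67 = -67 - 11*I)
L(-5, -36) + M(21) = (-67 - 11*(-36)) + (-420 + 21² + 16*21) = (-67 + 396) + (-420 + 441 + 336) = 329 + 357 = 686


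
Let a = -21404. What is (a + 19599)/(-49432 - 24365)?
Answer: 1805/73797 ≈ 0.024459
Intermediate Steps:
(a + 19599)/(-49432 - 24365) = (-21404 + 19599)/(-49432 - 24365) = -1805/(-73797) = -1805*(-1/73797) = 1805/73797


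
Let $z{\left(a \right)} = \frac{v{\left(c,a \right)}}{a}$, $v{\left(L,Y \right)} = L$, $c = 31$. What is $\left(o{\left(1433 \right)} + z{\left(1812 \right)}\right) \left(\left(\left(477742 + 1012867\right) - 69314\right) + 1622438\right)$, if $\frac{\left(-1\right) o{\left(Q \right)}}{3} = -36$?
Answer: $\frac{595740728891}{1812} \approx 3.2878 \cdot 10^{8}$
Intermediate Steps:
$o{\left(Q \right)} = 108$ ($o{\left(Q \right)} = \left(-3\right) \left(-36\right) = 108$)
$z{\left(a \right)} = \frac{31}{a}$
$\left(o{\left(1433 \right)} + z{\left(1812 \right)}\right) \left(\left(\left(477742 + 1012867\right) - 69314\right) + 1622438\right) = \left(108 + \frac{31}{1812}\right) \left(\left(\left(477742 + 1012867\right) - 69314\right) + 1622438\right) = \left(108 + 31 \cdot \frac{1}{1812}\right) \left(\left(1490609 - 69314\right) + 1622438\right) = \left(108 + \frac{31}{1812}\right) \left(1421295 + 1622438\right) = \frac{195727}{1812} \cdot 3043733 = \frac{595740728891}{1812}$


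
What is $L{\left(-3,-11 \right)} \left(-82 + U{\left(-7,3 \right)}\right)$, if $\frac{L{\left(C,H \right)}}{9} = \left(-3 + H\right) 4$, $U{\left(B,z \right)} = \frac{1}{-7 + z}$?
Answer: $41454$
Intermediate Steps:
$L{\left(C,H \right)} = -108 + 36 H$ ($L{\left(C,H \right)} = 9 \left(-3 + H\right) 4 = 9 \left(-12 + 4 H\right) = -108 + 36 H$)
$L{\left(-3,-11 \right)} \left(-82 + U{\left(-7,3 \right)}\right) = \left(-108 + 36 \left(-11\right)\right) \left(-82 + \frac{1}{-7 + 3}\right) = \left(-108 - 396\right) \left(-82 + \frac{1}{-4}\right) = - 504 \left(-82 - \frac{1}{4}\right) = \left(-504\right) \left(- \frac{329}{4}\right) = 41454$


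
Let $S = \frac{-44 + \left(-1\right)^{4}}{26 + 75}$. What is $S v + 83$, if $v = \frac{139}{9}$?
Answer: $\frac{69470}{909} \approx 76.425$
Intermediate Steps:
$S = - \frac{43}{101}$ ($S = \frac{-44 + 1}{101} = \left(-43\right) \frac{1}{101} = - \frac{43}{101} \approx -0.42574$)
$v = \frac{139}{9}$ ($v = 139 \cdot \frac{1}{9} = \frac{139}{9} \approx 15.444$)
$S v + 83 = \left(- \frac{43}{101}\right) \frac{139}{9} + 83 = - \frac{5977}{909} + 83 = \frac{69470}{909}$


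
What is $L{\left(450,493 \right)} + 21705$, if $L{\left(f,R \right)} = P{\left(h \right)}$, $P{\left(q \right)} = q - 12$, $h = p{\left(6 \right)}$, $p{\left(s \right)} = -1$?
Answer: $21692$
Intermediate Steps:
$h = -1$
$P{\left(q \right)} = -12 + q$ ($P{\left(q \right)} = q - 12 = -12 + q$)
$L{\left(f,R \right)} = -13$ ($L{\left(f,R \right)} = -12 - 1 = -13$)
$L{\left(450,493 \right)} + 21705 = -13 + 21705 = 21692$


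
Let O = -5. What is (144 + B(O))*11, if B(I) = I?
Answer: 1529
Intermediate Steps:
(144 + B(O))*11 = (144 - 5)*11 = 139*11 = 1529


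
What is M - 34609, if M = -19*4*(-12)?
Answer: -33697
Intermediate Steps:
M = 912 (M = -76*(-12) = 912)
M - 34609 = 912 - 34609 = -33697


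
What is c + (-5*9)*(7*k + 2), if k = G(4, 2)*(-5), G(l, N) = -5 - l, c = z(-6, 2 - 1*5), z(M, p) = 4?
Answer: -14261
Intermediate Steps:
c = 4
k = 45 (k = (-5 - 1*4)*(-5) = (-5 - 4)*(-5) = -9*(-5) = 45)
c + (-5*9)*(7*k + 2) = 4 + (-5*9)*(7*45 + 2) = 4 - 45*(315 + 2) = 4 - 45*317 = 4 - 14265 = -14261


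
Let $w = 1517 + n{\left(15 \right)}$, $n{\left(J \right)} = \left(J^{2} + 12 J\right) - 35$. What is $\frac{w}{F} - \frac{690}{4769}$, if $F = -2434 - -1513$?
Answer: $- \frac{3211531}{1464083} \approx -2.1935$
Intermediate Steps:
$n{\left(J \right)} = -35 + J^{2} + 12 J$
$F = -921$ ($F = -2434 + 1513 = -921$)
$w = 1887$ ($w = 1517 + \left(-35 + 15^{2} + 12 \cdot 15\right) = 1517 + \left(-35 + 225 + 180\right) = 1517 + 370 = 1887$)
$\frac{w}{F} - \frac{690}{4769} = \frac{1887}{-921} - \frac{690}{4769} = 1887 \left(- \frac{1}{921}\right) - \frac{690}{4769} = - \frac{629}{307} - \frac{690}{4769} = - \frac{3211531}{1464083}$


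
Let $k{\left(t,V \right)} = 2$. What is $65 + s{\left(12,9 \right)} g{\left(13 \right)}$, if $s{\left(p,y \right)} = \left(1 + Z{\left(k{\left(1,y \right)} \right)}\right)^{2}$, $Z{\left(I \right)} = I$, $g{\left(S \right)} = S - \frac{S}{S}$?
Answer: $173$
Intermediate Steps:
$g{\left(S \right)} = -1 + S$ ($g{\left(S \right)} = S - 1 = -1 + S$)
$s{\left(p,y \right)} = 9$ ($s{\left(p,y \right)} = \left(1 + 2\right)^{2} = 3^{2} = 9$)
$65 + s{\left(12,9 \right)} g{\left(13 \right)} = 65 + 9 \left(-1 + 13\right) = 65 + 9 \cdot 12 = 65 + 108 = 173$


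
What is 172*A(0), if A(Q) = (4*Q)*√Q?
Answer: 0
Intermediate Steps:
A(Q) = 4*Q^(3/2)
172*A(0) = 172*(4*0^(3/2)) = 172*(4*0) = 172*0 = 0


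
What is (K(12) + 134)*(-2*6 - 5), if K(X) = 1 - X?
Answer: -2091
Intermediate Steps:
(K(12) + 134)*(-2*6 - 5) = ((1 - 1*12) + 134)*(-2*6 - 5) = ((1 - 12) + 134)*(-12 - 5) = (-11 + 134)*(-17) = 123*(-17) = -2091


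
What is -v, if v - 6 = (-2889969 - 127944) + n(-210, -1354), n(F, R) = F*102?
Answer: 3039327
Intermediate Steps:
n(F, R) = 102*F
v = -3039327 (v = 6 + ((-2889969 - 127944) + 102*(-210)) = 6 + (-3017913 - 21420) = 6 - 3039333 = -3039327)
-v = -1*(-3039327) = 3039327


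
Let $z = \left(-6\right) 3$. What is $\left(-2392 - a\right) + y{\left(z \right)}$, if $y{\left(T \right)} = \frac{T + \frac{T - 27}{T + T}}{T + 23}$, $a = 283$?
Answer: $- \frac{53567}{20} \approx -2678.4$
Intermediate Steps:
$z = -18$
$y{\left(T \right)} = \frac{T + \frac{-27 + T}{2 T}}{23 + T}$
$\left(-2392 - a\right) + y{\left(z \right)} = \left(-2392 - 283\right) + \frac{-27 - 18 + 2 \left(-18\right)^{2}}{2 \left(-18\right) \left(23 - 18\right)} = \left(-2392 - 283\right) + \frac{1}{2} \left(- \frac{1}{18}\right) \frac{1}{5} \left(-27 - 18 + 2 \cdot 324\right) = -2675 + \frac{1}{2} \left(- \frac{1}{18}\right) \frac{1}{5} \left(-27 - 18 + 648\right) = -2675 + \frac{1}{2} \left(- \frac{1}{18}\right) \frac{1}{5} \cdot 603 = -2675 - \frac{67}{20} = - \frac{53567}{20}$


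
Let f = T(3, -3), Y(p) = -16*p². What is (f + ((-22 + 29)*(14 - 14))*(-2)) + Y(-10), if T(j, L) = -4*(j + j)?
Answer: -1624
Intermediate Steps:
T(j, L) = -8*j
f = -24 (f = -8*3 = -24)
(f + ((-22 + 29)*(14 - 14))*(-2)) + Y(-10) = (-24 + ((-22 + 29)*(14 - 14))*(-2)) - 16*(-10)² = (-24 + (7*0)*(-2)) - 16*100 = (-24 + 0*(-2)) - 1600 = (-24 + 0) - 1600 = -24 - 1600 = -1624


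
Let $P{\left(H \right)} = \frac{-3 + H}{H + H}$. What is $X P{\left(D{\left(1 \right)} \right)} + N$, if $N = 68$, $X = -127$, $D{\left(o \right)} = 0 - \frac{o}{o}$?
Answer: $-186$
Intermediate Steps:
$D{\left(o \right)} = -1$ ($D{\left(o \right)} = 0 - 1 = -1$)
$P{\left(H \right)} = \frac{-3 + H}{2 H}$
$X P{\left(D{\left(1 \right)} \right)} + N = - 127 \frac{-3 - 1}{2 \left(-1\right)} + 68 = - 127 \cdot \frac{1}{2} \left(-1\right) \left(-4\right) + 68 = \left(-127\right) 2 + 68 = -254 + 68 = -186$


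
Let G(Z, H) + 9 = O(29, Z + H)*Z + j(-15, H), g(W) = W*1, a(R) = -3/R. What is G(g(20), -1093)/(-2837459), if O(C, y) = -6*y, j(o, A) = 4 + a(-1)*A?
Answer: -125476/2837459 ≈ -0.044221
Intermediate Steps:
j(o, A) = 4 + 3*A (j(o, A) = 4 + (-3/(-1))*A = 4 + (-3*(-1))*A = 4 + 3*A)
g(W) = W
G(Z, H) = -5 + 3*H + Z*(-6*H - 6*Z) (G(Z, H) = -9 + ((-6*(Z + H))*Z + (4 + 3*H)) = -9 + ((-6*(H + Z))*Z + (4 + 3*H)) = -9 + ((-6*H - 6*Z)*Z + (4 + 3*H)) = -9 + (Z*(-6*H - 6*Z) + (4 + 3*H)) = -9 + (4 + 3*H + Z*(-6*H - 6*Z)) = -5 + 3*H + Z*(-6*H - 6*Z))
G(g(20), -1093)/(-2837459) = (-5 + 3*(-1093) - 6*20*(-1093 + 20))/(-2837459) = (-5 - 3279 - 6*20*(-1073))*(-1/2837459) = (-5 - 3279 + 128760)*(-1/2837459) = 125476*(-1/2837459) = -125476/2837459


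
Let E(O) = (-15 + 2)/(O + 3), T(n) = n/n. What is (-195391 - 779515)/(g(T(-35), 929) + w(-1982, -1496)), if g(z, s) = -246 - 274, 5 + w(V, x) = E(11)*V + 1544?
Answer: -3412171/10008 ≈ -340.94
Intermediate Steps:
T(n) = 1
E(O) = -13/(3 + O)
w(V, x) = 1539 - 13*V/14 (w(V, x) = -5 + ((-13/(3 + 11))*V + 1544) = -5 + ((-13/14)*V + 1544) = -5 + ((-13*1/14)*V + 1544) = -5 + (-13*V/14 + 1544) = -5 + (1544 - 13*V/14) = 1539 - 13*V/14)
g(z, s) = -520
(-195391 - 779515)/(g(T(-35), 929) + w(-1982, -1496)) = (-195391 - 779515)/(-520 + (1539 - 13/14*(-1982))) = -974906/(-520 + (1539 + 12883/7)) = -974906/(-520 + 23656/7) = -974906/20016/7 = -974906*7/20016 = -3412171/10008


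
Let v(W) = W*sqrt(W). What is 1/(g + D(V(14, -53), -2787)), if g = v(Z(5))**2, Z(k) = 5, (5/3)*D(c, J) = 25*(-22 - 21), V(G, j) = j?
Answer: -1/520 ≈ -0.0019231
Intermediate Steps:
D(c, J) = -645 (D(c, J) = 3*(25*(-22 - 21))/5 = 3*(25*(-43))/5 = (3/5)*(-1075) = -645)
v(W) = W**(3/2)
g = 125 (g = (5**(3/2))**2 = (5*sqrt(5))**2 = 125)
1/(g + D(V(14, -53), -2787)) = 1/(125 - 645) = 1/(-520) = -1/520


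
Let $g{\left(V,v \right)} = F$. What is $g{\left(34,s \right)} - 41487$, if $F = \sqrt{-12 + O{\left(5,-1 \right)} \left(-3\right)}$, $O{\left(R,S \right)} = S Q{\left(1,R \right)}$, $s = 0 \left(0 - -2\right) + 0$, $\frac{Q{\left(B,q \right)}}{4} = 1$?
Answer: $-41487$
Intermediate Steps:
$Q{\left(B,q \right)} = 4$ ($Q{\left(B,q \right)} = 4 \cdot 1 = 4$)
$s = 0$ ($s = 0 \left(0 + 2\right) + 0 = 0 \cdot 2 + 0 = 0 + 0 = 0$)
$O{\left(R,S \right)} = 4 S$ ($O{\left(R,S \right)} = S 4 = 4 S$)
$F = 0$ ($F = \sqrt{-12 + 4 \left(-1\right) \left(-3\right)} = \sqrt{-12 - -12} = \sqrt{-12 + 12} = \sqrt{0} = 0$)
$g{\left(V,v \right)} = 0$
$g{\left(34,s \right)} - 41487 = 0 - 41487 = -41487$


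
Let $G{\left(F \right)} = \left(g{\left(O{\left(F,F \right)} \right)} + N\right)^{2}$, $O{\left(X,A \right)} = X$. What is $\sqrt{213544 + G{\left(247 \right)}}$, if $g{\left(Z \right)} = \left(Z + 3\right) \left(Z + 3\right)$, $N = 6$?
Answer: $2 \sqrt{976803395} \approx 62508.0$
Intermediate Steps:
$g{\left(Z \right)} = \left(3 + Z\right)^{2}$ ($g{\left(Z \right)} = \left(3 + Z\right) \left(3 + Z\right) = \left(3 + Z\right)^{2}$)
$G{\left(F \right)} = \left(6 + \left(3 + F\right)^{2}\right)^{2}$ ($G{\left(F \right)} = \left(\left(3 + F\right)^{2} + 6\right)^{2} = \left(6 + \left(3 + F\right)^{2}\right)^{2}$)
$\sqrt{213544 + G{\left(247 \right)}} = \sqrt{213544 + \left(6 + \left(3 + 247\right)^{2}\right)^{2}} = \sqrt{213544 + \left(6 + 250^{2}\right)^{2}} = \sqrt{213544 + \left(6 + 62500\right)^{2}} = \sqrt{213544 + 62506^{2}} = \sqrt{213544 + 3907000036} = \sqrt{3907213580} = 2 \sqrt{976803395}$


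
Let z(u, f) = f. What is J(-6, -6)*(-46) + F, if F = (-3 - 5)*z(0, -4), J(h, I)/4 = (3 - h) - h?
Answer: -2728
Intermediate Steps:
J(h, I) = 12 - 8*h (J(h, I) = 4*((3 - h) - h) = 4*(3 - 2*h) = 12 - 8*h)
F = 32 (F = (-3 - 5)*(-4) = -8*(-4) = 32)
J(-6, -6)*(-46) + F = (12 - 8*(-6))*(-46) + 32 = (12 + 48)*(-46) + 32 = 60*(-46) + 32 = -2760 + 32 = -2728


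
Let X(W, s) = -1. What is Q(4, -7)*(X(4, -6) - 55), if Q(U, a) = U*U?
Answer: -896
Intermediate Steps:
Q(U, a) = U²
Q(4, -7)*(X(4, -6) - 55) = 4²*(-1 - 55) = 16*(-56) = -896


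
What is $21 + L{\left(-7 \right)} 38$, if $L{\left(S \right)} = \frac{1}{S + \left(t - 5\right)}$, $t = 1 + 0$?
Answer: $\frac{193}{11} \approx 17.545$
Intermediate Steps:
$t = 1$
$L{\left(S \right)} = \frac{1}{-4 + S}$ ($L{\left(S \right)} = \frac{1}{S + \left(1 - 5\right)} = \frac{1}{S - 4} = \frac{1}{-4 + S}$)
$21 + L{\left(-7 \right)} 38 = 21 + \frac{1}{-4 - 7} \cdot 38 = 21 + \frac{1}{-11} \cdot 38 = 21 - \frac{38}{11} = \frac{193}{11}$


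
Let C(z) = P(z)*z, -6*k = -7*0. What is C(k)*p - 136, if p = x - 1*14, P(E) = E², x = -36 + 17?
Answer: -136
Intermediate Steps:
x = -19
p = -33 (p = -19 - 1*14 = -19 - 14 = -33)
k = 0 (k = -(-7)*0/6 = -⅙*0 = 0)
C(z) = z³ (C(z) = z²*z = z³)
C(k)*p - 136 = 0³*(-33) - 136 = 0*(-33) - 136 = 0 - 136 = -136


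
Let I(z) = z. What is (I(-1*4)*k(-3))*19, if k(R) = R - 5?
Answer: 608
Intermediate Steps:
k(R) = -5 + R
(I(-1*4)*k(-3))*19 = ((-1*4)*(-5 - 3))*19 = -4*(-8)*19 = 32*19 = 608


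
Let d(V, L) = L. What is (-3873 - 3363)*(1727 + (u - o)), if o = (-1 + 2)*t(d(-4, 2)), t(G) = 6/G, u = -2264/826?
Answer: -5143927680/413 ≈ -1.2455e+7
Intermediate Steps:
u = -1132/413 (u = -2264*1/826 = -1132/413 ≈ -2.7409)
o = 3 (o = (-1 + 2)*(6/2) = 1*(6*(1/2)) = 1*3 = 3)
(-3873 - 3363)*(1727 + (u - o)) = (-3873 - 3363)*(1727 + (-1132/413 - 1*3)) = -7236*(1727 + (-1132/413 - 3)) = -7236*(1727 - 2371/413) = -7236*710880/413 = -5143927680/413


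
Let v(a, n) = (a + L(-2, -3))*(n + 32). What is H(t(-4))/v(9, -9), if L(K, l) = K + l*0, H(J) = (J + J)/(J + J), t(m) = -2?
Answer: 1/161 ≈ 0.0062112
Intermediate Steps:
H(J) = 1 (H(J) = (2*J)/((2*J)) = (2*J)*(1/(2*J)) = 1)
L(K, l) = K (L(K, l) = K + 0 = K)
v(a, n) = (-2 + a)*(32 + n) (v(a, n) = (a - 2)*(n + 32) = (-2 + a)*(32 + n))
H(t(-4))/v(9, -9) = 1/(-64 - 2*(-9) + 32*9 + 9*(-9)) = 1/(-64 + 18 + 288 - 81) = 1/161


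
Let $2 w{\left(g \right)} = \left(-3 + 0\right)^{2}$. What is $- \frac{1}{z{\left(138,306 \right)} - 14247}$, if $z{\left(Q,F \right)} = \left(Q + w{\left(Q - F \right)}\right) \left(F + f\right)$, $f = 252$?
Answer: $- \frac{1}{65268} \approx -1.5321 \cdot 10^{-5}$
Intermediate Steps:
$w{\left(g \right)} = \frac{9}{2}$ ($w{\left(g \right)} = \frac{\left(-3 + 0\right)^{2}}{2} = \frac{\left(-3\right)^{2}}{2} = \frac{1}{2} \cdot 9 = \frac{9}{2}$)
$z{\left(Q,F \right)} = \left(252 + F\right) \left(\frac{9}{2} + Q\right)$ ($z{\left(Q,F \right)} = \left(Q + \frac{9}{2}\right) \left(F + 252\right) = \left(\frac{9}{2} + Q\right) \left(252 + F\right) = \left(252 + F\right) \left(\frac{9}{2} + Q\right)$)
$- \frac{1}{z{\left(138,306 \right)} - 14247} = - \frac{1}{\left(1134 + 252 \cdot 138 + \frac{9}{2} \cdot 306 + 306 \cdot 138\right) - 14247} = - \frac{1}{\left(1134 + 34776 + 1377 + 42228\right) - 14247} = - \frac{1}{79515 - 14247} = - \frac{1}{65268}$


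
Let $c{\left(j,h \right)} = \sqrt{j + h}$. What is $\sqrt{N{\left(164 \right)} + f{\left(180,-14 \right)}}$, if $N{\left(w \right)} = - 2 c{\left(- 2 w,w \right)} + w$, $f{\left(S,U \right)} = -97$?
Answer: $\sqrt{67 - 4 i \sqrt{41}} \approx 8.3285 - 1.5376 i$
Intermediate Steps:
$c{\left(j,h \right)} = \sqrt{h + j}$
$N{\left(w \right)} = w - 2 \sqrt{- w}$ ($N{\left(w \right)} = - 2 \sqrt{w - 2 w} + w = - 2 \sqrt{- w} + w = w - 2 \sqrt{- w}$)
$\sqrt{N{\left(164 \right)} + f{\left(180,-14 \right)}} = \sqrt{\left(164 - 2 \sqrt{\left(-1\right) 164}\right) - 97} = \sqrt{\left(164 - 2 \sqrt{-164}\right) - 97} = \sqrt{\left(164 - 2 \cdot 2 i \sqrt{41}\right) - 97} = \sqrt{\left(164 - 4 i \sqrt{41}\right) - 97} = \sqrt{67 - 4 i \sqrt{41}}$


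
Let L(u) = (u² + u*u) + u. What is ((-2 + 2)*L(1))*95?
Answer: 0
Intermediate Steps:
L(u) = u + 2*u² (L(u) = (u² + u²) + u = 2*u² + u = u + 2*u²)
((-2 + 2)*L(1))*95 = ((-2 + 2)*(1*(1 + 2*1)))*95 = (0*(1*(1 + 2)))*95 = (0*(1*3))*95 = (0*3)*95 = 0*95 = 0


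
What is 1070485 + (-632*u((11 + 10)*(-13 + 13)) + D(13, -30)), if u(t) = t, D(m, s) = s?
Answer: 1070455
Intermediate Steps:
1070485 + (-632*u((11 + 10)*(-13 + 13)) + D(13, -30)) = 1070485 + (-632*(11 + 10)*(-13 + 13) - 30) = 1070485 + (-13272*0 - 30) = 1070485 + (-632*0 - 30) = 1070485 + (0 - 30) = 1070485 - 30 = 1070455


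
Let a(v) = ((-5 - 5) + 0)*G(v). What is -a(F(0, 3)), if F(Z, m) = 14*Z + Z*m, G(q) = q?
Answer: 0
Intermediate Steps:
a(v) = -10*v (a(v) = ((-5 - 5) + 0)*v = (-10 + 0)*v = -10*v)
-a(F(0, 3)) = -(-10)*0*(14 + 3) = -(-10)*0*17 = -(-10)*0 = -1*0 = 0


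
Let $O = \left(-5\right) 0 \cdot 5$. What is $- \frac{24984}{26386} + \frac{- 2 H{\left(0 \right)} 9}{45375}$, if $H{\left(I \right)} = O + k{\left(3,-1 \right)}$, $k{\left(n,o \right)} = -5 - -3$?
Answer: $- \frac{188783184}{199544125} \approx -0.94607$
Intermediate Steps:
$O = 0$ ($O = 0 \cdot 5 = 0$)
$k{\left(n,o \right)} = -2$ ($k{\left(n,o \right)} = -5 + 3 = -2$)
$H{\left(I \right)} = -2$ ($H{\left(I \right)} = 0 - 2 = -2$)
$- \frac{24984}{26386} + \frac{- 2 H{\left(0 \right)} 9}{45375} = - \frac{24984}{26386} + \frac{\left(-2\right) \left(-2\right) 9}{45375} = \left(-24984\right) \frac{1}{26386} + 4 \cdot 9 \cdot \frac{1}{45375} = - \frac{12492}{13193} + 36 \cdot \frac{1}{45375} = - \frac{12492}{13193} + \frac{12}{15125} = - \frac{188783184}{199544125}$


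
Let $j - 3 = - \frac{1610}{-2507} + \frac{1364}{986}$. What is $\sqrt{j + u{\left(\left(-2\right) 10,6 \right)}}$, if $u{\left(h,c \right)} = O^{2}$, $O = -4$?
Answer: $\frac{3 \sqrt{6746089243}}{53737} \approx 4.5854$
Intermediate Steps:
$j = \frac{270059}{53737}$ ($j = 3 + \left(- \frac{1610}{-2507} + \frac{1364}{986}\right) = 3 + \left(\left(-1610\right) \left(- \frac{1}{2507}\right) + 1364 \cdot \frac{1}{986}\right) = 3 + \left(\frac{70}{109} + \frac{682}{493}\right) = 3 + \frac{108848}{53737} = \frac{270059}{53737} \approx 5.0256$)
$u{\left(h,c \right)} = 16$ ($u{\left(h,c \right)} = \left(-4\right)^{2} = 16$)
$\sqrt{j + u{\left(\left(-2\right) 10,6 \right)}} = \sqrt{\frac{270059}{53737} + 16} = \sqrt{\frac{1129851}{53737}} = \frac{3 \sqrt{6746089243}}{53737}$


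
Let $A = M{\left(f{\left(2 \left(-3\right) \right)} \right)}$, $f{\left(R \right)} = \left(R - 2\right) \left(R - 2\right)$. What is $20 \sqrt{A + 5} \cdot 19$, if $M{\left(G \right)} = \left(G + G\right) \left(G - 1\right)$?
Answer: $380 \sqrt{8069} \approx 34135.0$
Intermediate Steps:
$f{\left(R \right)} = \left(-2 + R\right)^{2}$ ($f{\left(R \right)} = \left(-2 + R\right) \left(-2 + R\right) = \left(-2 + R\right)^{2}$)
$M{\left(G \right)} = 2 G \left(-1 + G\right)$
$A = 8064$ ($A = 2 \left(-2 + 2 \left(-3\right)\right)^{2} \left(-1 + \left(-2 + 2 \left(-3\right)\right)^{2}\right) = 2 \left(-2 - 6\right)^{2} \left(-1 + \left(-2 - 6\right)^{2}\right) = 2 \left(-8\right)^{2} \left(-1 + \left(-8\right)^{2}\right) = 2 \cdot 64 \left(-1 + 64\right) = 2 \cdot 64 \cdot 63 = 8064$)
$20 \sqrt{A + 5} \cdot 19 = 20 \sqrt{8064 + 5} \cdot 19 = 20 \sqrt{8069} \cdot 19 = 380 \sqrt{8069}$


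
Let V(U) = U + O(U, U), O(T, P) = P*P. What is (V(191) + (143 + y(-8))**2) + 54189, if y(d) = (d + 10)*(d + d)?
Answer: 103182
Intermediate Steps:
O(T, P) = P**2
y(d) = 2*d*(10 + d) (y(d) = (10 + d)*(2*d) = 2*d*(10 + d))
V(U) = U + U**2
(V(191) + (143 + y(-8))**2) + 54189 = (191*(1 + 191) + (143 + 2*(-8)*(10 - 8))**2) + 54189 = (191*192 + (143 + 2*(-8)*2)**2) + 54189 = (36672 + (143 - 32)**2) + 54189 = (36672 + 111**2) + 54189 = (36672 + 12321) + 54189 = 48993 + 54189 = 103182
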